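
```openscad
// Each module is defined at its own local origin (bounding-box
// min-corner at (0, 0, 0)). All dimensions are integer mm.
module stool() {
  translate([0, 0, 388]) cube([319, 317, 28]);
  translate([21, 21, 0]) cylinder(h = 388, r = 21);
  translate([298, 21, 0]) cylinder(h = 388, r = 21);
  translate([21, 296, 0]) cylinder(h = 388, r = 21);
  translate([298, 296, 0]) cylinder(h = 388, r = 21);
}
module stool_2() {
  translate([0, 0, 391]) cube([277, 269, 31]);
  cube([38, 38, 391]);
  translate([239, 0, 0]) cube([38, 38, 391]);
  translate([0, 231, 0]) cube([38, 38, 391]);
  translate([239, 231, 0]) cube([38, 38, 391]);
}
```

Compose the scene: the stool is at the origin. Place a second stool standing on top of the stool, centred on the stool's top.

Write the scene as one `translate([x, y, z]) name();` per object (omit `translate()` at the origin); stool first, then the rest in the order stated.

stool();
translate([21, 24, 416]) stool_2();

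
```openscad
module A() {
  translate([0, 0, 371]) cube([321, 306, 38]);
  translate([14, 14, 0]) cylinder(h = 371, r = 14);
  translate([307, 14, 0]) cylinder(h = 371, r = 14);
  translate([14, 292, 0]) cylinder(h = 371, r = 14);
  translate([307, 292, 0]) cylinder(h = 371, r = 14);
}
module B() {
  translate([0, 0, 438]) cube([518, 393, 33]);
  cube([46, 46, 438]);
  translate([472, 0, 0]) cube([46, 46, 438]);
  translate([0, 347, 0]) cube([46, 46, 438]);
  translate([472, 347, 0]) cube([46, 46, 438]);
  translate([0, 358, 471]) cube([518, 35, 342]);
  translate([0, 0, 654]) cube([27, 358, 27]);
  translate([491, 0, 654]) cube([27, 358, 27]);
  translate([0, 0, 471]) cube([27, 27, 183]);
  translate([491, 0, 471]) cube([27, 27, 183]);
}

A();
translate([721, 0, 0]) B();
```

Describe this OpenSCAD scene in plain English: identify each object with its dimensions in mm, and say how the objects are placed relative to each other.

A is a four-legged stool. The seat is 321×306 mm, 38 mm thick, top at z = 409 mm. It stands on four round legs, each 28 mm in diameter, from z = 0 to the seat underside, each leg's axis is inset half a diameter from the nearest pair of seat edges (so the leg's bounding box is flush with the corner).

B is a chair. The seat is a 518×393×33 mm slab with its top at z = 471 mm, on four 46×46 mm corner legs (flush with the seat edges, standing on z = 0). A flat backrest 35 mm thick, 342 mm tall, spans the full seat width and rises from the seat top along its +y edge, rear face flush with the rear of the seat. Two armrests of 27×27 mm section run along each side from the seat's front edge to the front of the backrest, top faces 210 mm above the seat top and outer faces flush with the seat's x-edges; a 27×27 mm post under the front of each armrest stands on the seat at the front corner.

The chair is on the floor beside the stool on its +x side.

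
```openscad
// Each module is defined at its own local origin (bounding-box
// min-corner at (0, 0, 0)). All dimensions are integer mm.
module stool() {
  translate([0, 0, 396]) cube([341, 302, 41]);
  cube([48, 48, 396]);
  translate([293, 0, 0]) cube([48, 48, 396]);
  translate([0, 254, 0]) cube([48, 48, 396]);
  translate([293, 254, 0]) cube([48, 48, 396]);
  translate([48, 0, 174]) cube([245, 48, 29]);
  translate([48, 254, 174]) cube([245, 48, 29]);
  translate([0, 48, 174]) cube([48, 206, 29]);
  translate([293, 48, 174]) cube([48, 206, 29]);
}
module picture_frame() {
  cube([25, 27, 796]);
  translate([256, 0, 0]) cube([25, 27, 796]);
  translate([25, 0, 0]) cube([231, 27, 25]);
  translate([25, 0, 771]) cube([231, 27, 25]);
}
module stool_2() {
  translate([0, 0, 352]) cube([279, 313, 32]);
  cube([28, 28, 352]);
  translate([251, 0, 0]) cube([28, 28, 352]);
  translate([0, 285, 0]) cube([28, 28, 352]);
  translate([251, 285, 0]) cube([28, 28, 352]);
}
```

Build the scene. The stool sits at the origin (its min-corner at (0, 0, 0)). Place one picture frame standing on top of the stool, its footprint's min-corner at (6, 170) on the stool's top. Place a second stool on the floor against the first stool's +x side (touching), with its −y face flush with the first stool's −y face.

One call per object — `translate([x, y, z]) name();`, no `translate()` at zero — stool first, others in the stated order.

stool();
translate([6, 170, 437]) picture_frame();
translate([341, 0, 0]) stool_2();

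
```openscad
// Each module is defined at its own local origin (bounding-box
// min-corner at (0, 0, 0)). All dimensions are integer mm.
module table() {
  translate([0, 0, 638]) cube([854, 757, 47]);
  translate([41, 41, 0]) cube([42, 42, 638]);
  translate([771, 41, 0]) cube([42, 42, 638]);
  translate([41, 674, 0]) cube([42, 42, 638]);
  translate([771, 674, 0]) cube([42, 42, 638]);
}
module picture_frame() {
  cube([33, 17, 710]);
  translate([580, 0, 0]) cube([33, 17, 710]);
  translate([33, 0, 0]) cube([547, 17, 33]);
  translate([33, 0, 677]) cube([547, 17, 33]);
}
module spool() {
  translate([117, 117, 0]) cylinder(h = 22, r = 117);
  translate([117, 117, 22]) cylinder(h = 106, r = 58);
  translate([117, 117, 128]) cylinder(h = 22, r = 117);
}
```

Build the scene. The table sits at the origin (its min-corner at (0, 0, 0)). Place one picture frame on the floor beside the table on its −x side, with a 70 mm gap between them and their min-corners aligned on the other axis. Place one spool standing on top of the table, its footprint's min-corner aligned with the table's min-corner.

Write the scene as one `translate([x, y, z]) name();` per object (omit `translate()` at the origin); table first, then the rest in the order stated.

table();
translate([-683, 0, 0]) picture_frame();
translate([0, 0, 685]) spool();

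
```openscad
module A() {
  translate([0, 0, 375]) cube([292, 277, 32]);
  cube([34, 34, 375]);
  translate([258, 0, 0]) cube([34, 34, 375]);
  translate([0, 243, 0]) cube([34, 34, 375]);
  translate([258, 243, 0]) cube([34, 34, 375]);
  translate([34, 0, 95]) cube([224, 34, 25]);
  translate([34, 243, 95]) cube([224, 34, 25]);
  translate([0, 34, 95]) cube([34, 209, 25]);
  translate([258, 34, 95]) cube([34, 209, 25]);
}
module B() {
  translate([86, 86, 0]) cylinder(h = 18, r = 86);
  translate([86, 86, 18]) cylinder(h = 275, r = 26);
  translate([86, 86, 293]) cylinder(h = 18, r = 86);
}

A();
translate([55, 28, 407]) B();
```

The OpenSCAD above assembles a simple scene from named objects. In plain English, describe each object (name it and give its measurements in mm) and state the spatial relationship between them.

A is a four-legged stool. The seat is 292×277 mm, 32 mm thick, top at z = 407 mm. It stands on four square legs, each 34×34 mm in cross-section, from z = 0 to the seat underside, each flush with a corner of the seat. Four stretchers, 34 mm wide and 25 mm tall, connect adjacent legs with their undersides at z = 95 mm, each running between the inner faces of the legs it joins and aligned with the legs' outer faces on the other axis.

B is a spool: two coaxial disc flanges of radius 86 mm and thickness 18 mm, joined by a core cylinder of radius 26 mm and height 275 mm. The lower flange rests on z = 0 and the three cylinders share a vertical axis.

The spool is on top of the stool.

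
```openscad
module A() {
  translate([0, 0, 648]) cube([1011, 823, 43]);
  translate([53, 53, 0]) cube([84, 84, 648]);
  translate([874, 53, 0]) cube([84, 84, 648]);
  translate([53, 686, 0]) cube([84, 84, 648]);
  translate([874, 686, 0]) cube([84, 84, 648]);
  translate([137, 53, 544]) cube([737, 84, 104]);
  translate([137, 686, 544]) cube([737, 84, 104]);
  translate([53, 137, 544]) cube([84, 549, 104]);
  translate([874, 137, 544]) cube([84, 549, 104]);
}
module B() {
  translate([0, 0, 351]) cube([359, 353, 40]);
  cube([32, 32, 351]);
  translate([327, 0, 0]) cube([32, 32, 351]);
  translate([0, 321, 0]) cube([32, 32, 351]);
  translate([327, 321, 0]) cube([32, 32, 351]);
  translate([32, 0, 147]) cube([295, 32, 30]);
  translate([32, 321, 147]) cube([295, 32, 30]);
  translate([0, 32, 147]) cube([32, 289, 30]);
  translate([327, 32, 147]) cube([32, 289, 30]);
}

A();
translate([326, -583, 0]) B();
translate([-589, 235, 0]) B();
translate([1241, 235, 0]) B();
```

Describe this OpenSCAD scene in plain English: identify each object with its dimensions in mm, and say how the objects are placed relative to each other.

A is a table: top 1011 mm (x) × 823 mm (y), 43 mm thick, upper face at z = 691 mm, on four 84×84 mm square legs, each inset 53 mm from the nearest pair of top edges, running from z = 0 to the bottom of the top. Four apron rails, 84 mm thick and 104 mm tall, run between adjacent legs with their top edges flush with the underside of the top and their outer faces flush with the legs' outer faces.

B is a four-legged stool. The seat is a 359×353×40 mm slab whose top surface is at z = 391 mm; four square legs, each 32×32 mm in cross-section, run from the floor (z = 0) to the underside of the seat, each flush with a corner of the seat. Four stretchers, 32 mm wide and 30 mm tall, connect adjacent legs with their undersides at z = 147 mm, each running between the inner faces of the legs it joins and aligned with the legs' outer faces on the other axis.

Three stools sit around the table at the −y, −x, +x sides.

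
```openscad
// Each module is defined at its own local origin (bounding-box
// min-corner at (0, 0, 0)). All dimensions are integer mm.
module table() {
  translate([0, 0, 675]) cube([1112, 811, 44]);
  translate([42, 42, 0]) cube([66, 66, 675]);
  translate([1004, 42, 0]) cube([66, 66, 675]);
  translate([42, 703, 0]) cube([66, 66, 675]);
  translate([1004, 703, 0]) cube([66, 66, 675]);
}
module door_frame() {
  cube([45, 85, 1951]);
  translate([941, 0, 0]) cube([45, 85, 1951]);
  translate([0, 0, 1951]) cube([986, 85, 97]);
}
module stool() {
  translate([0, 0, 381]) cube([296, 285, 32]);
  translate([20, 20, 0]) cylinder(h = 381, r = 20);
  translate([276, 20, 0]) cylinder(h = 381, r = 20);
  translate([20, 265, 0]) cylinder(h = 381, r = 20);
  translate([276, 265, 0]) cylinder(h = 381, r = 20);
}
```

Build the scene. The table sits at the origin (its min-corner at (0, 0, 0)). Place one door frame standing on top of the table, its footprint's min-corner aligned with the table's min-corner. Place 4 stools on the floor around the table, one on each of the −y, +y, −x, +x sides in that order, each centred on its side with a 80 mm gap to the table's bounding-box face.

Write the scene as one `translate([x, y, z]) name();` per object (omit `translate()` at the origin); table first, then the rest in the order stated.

table();
translate([0, 0, 719]) door_frame();
translate([408, -365, 0]) stool();
translate([408, 891, 0]) stool();
translate([-376, 263, 0]) stool();
translate([1192, 263, 0]) stool();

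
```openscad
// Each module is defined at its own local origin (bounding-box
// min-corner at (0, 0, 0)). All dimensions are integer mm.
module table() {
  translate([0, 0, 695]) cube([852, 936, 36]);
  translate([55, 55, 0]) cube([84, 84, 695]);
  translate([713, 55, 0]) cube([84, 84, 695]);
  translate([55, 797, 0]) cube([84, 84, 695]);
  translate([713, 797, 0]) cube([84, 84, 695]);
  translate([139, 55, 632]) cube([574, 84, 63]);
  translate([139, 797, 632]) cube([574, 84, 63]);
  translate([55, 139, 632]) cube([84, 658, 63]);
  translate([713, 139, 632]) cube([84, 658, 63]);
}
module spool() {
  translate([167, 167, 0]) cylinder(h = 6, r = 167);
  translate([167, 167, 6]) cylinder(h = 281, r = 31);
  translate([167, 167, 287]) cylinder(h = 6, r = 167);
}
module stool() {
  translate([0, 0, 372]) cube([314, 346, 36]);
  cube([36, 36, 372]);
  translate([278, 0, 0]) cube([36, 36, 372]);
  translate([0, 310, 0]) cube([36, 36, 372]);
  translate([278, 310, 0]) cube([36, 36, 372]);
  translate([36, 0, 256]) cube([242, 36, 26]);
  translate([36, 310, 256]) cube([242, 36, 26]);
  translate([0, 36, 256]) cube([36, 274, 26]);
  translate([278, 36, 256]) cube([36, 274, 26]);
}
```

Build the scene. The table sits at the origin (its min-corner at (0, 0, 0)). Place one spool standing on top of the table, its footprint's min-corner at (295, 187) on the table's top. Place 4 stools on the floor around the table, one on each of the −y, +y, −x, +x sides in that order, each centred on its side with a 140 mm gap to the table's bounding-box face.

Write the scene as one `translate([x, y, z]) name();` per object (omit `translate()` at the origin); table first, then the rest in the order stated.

table();
translate([295, 187, 731]) spool();
translate([269, -486, 0]) stool();
translate([269, 1076, 0]) stool();
translate([-454, 295, 0]) stool();
translate([992, 295, 0]) stool();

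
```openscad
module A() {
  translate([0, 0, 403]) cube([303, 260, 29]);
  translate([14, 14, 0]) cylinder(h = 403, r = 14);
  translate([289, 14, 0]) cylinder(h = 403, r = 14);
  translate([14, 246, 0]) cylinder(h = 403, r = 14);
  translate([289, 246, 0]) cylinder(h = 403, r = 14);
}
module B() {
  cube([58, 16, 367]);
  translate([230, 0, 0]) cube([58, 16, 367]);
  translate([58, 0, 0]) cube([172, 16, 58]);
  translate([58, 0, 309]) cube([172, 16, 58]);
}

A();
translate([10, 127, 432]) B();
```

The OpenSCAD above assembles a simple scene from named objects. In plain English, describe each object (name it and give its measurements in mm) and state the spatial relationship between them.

A is a four-legged stool. The seat is a 303×260×29 mm slab whose top surface is at z = 432 mm; four round legs, each 28 mm in diameter, run from the floor (z = 0) to the underside of the seat, each leg's axis is inset half a diameter from the nearest pair of seat edges (so the leg's bounding box is flush with the corner).

B is a rectangular picture frame lying in the x–z plane (depth along y). The opening is 172 mm wide (x) by 251 mm tall (z), surrounded by a border 58 mm wide on all four sides. The frame is 16 mm deep and is made of two full-height vertical stiles with two horizontal rails fitted between them.

The picture frame is on top of the stool.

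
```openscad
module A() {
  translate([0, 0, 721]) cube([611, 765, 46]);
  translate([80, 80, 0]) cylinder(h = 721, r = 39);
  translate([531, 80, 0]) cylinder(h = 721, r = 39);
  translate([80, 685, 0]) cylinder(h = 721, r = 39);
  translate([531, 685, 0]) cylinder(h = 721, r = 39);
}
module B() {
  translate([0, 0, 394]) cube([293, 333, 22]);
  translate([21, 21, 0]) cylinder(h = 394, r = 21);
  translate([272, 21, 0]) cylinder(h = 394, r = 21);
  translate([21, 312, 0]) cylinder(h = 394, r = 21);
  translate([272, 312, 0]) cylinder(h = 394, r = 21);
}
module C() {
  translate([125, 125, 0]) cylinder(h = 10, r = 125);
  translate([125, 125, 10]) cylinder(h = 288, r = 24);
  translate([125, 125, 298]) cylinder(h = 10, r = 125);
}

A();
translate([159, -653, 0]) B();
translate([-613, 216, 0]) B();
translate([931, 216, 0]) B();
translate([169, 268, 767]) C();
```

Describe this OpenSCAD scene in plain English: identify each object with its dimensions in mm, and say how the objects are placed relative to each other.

A is a table: top 611 mm (x) × 765 mm (y), 46 mm thick, upper face at z = 767 mm, on four round legs of 78 mm diameter, each leg's bounding box inset 41 mm from the nearest pair of top edges, running from z = 0 to the bottom of the top.

B is a simple wooden stool: a rectangular seat 293 mm (x) by 333 mm (y), 22 mm thick, top face at z = 416 mm, on four round legs, each 42 mm in diameter. The legs rest on z = 0, each leg's axis is inset half a diameter from the nearest pair of seat edges (so the leg's bounding box is flush with the corner).

C is a spool: two coaxial disc flanges of radius 125 mm and thickness 10 mm, joined by a core cylinder of radius 24 mm and height 288 mm. The lower flange rests on z = 0 and the three cylinders share a vertical axis.

Three stools sit around the table at the −y, −x, +x sides. The spool is on top of the table.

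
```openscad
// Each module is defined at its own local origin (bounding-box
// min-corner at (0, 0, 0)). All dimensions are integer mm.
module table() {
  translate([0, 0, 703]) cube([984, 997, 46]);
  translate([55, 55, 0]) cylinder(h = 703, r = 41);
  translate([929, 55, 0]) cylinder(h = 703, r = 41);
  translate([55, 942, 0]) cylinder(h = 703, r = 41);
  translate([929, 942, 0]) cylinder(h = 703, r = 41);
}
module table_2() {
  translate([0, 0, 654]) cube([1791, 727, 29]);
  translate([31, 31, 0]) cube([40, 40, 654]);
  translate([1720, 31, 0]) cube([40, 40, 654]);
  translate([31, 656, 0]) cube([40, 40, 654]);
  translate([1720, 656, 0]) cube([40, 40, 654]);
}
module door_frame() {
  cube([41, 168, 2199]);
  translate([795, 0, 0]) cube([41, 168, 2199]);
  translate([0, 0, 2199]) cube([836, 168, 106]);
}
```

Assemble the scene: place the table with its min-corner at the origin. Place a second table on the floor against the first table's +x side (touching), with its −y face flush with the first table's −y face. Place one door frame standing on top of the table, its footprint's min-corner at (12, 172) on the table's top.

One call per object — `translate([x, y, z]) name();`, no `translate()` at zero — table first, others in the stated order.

table();
translate([984, 0, 0]) table_2();
translate([12, 172, 749]) door_frame();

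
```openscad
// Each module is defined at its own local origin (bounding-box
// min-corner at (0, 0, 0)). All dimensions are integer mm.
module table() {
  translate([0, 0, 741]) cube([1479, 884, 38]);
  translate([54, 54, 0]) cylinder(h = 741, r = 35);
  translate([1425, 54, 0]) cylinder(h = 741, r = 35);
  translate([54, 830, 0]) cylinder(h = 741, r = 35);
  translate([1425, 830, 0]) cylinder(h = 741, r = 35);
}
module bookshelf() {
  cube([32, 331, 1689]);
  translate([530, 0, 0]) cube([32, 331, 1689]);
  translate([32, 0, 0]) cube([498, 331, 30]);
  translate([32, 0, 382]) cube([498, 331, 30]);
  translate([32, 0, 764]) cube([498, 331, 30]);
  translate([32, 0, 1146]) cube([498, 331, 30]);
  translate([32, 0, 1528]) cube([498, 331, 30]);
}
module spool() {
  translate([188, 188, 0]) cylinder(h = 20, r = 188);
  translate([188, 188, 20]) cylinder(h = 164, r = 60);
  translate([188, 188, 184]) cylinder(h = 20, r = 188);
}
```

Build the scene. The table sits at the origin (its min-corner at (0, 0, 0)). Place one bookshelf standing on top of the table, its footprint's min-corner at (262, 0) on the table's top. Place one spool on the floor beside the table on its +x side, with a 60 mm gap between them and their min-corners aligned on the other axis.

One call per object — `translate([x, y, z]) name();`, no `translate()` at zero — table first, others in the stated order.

table();
translate([262, 0, 779]) bookshelf();
translate([1539, 0, 0]) spool();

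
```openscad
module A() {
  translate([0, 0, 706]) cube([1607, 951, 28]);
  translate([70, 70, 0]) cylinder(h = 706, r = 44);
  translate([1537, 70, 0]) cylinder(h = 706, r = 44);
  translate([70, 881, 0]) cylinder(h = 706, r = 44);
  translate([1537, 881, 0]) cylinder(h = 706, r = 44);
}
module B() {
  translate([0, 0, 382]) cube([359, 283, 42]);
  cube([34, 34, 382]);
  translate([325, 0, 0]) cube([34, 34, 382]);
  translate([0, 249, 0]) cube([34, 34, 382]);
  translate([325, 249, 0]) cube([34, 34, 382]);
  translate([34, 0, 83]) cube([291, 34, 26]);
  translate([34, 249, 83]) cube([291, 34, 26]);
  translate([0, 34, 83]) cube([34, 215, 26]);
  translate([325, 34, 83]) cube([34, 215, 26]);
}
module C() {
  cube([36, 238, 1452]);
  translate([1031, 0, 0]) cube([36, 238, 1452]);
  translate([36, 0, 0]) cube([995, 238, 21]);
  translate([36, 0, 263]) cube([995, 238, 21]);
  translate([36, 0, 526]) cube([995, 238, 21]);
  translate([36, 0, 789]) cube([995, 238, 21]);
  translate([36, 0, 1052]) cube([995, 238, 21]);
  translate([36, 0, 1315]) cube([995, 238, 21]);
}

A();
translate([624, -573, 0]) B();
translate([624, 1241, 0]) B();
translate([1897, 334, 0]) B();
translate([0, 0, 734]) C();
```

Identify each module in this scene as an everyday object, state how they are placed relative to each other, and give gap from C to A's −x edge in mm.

The bookshelf's min-x is at 0; the table's min-x is 0; gap = 0 mm.

A is a table. B is a stool. C is a bookshelf. Three stools sit around the table at the −y, +y, +x sides. The bookshelf is on top of the table. The gap from the bookshelf to the table's −x edge is 0 mm.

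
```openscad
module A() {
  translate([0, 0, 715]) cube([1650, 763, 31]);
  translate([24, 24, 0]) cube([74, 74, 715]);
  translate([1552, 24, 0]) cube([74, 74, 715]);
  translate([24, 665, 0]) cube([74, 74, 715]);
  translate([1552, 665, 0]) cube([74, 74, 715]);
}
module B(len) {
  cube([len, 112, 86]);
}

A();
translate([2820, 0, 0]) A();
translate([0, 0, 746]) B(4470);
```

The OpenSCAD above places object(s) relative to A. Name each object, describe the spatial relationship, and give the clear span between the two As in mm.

A is a table. B is a beam. A beam spans the tops of two tables. The clear span between the two tables is 1170 mm.

Second table starts at x = 2820; first ends at x = 1650; clear span = 2820 − 1650 = 1170 mm.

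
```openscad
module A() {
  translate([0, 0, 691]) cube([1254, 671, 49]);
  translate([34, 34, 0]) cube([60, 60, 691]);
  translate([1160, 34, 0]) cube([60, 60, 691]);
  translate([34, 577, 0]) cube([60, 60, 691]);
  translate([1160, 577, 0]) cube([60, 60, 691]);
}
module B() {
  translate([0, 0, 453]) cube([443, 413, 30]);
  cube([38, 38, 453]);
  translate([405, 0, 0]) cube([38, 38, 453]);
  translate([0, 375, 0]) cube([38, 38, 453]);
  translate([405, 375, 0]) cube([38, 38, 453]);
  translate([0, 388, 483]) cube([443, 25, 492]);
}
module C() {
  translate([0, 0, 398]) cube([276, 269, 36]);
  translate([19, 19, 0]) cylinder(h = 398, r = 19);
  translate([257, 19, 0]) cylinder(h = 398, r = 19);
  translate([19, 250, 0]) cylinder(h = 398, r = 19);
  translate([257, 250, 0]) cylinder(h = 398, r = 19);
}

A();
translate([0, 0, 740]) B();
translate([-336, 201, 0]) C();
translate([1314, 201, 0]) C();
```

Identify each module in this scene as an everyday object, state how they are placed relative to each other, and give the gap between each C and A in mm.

Each stool's nearest face is 60 mm from the table's bounding box.

A is a table. B is a chair. C is a stool. The chair is on top of the table. Two stools sit around the table at the −x, +x sides. The gap between each stool and the table is 60 mm.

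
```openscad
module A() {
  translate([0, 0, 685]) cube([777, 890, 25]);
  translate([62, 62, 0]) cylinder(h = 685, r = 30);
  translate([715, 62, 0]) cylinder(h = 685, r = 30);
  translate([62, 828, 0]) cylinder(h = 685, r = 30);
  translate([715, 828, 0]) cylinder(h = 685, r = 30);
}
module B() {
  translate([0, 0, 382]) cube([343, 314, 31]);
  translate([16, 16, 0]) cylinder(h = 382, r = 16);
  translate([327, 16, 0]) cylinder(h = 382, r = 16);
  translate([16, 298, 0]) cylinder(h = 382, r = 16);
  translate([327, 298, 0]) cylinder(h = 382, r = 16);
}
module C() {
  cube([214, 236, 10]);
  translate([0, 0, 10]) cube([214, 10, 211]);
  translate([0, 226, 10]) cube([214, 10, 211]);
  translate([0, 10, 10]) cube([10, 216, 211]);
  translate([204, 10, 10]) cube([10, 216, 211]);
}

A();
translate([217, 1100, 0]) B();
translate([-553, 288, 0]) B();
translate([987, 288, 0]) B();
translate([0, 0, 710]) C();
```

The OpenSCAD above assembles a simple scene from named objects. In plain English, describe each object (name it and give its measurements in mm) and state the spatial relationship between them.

A is a rectangular dining table. The top is 777×890×25 mm with its upper surface at z = 710 mm. It stands on four round legs of 60 mm diameter, each leg's bounding box inset 32 mm from the nearest pair of top edges, running from the floor to the underside of the top.

B is a simple wooden stool: a rectangular seat 343 mm (x) by 314 mm (y), 31 mm thick, top face at z = 413 mm, on four round legs, each 32 mm in diameter. The legs rest on z = 0, each leg's axis is inset half a diameter from the nearest pair of seat edges (so the leg's bounding box is flush with the corner).

C is an open-topped rectangular box: outside dimensions 214×236×221 mm, with a uniform wall and base thickness of 10 mm. The base is a full 214×236 slab on the floor; four walls sit on top of the base. The front and back walls (the −y and +y sides) span the full width; the two side walls fit between them.

Three stools sit around the table at the +y, −x, +x sides. The open box is on top of the table.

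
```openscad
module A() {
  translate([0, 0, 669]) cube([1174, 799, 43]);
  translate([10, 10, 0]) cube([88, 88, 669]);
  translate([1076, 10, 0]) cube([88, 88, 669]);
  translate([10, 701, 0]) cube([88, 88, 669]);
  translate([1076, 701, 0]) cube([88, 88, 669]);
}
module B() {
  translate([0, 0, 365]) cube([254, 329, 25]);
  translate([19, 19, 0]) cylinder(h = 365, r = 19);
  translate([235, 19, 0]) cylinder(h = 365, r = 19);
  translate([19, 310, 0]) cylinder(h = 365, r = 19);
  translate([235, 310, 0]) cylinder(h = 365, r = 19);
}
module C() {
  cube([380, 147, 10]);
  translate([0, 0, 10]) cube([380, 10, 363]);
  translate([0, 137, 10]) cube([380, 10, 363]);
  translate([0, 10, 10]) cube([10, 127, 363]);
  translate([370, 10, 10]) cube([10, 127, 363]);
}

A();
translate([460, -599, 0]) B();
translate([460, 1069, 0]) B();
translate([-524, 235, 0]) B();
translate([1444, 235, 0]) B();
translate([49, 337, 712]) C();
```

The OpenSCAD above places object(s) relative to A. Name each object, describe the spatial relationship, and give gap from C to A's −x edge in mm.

The open box's min-x is at 49; the table's min-x is 0; gap = 49 mm.

A is a table. B is a stool. C is an open box. Four stools sit around the table at the −y, +y, −x, +x sides. The open box is on top of the table. The gap from the open box to the table's −x edge is 49 mm.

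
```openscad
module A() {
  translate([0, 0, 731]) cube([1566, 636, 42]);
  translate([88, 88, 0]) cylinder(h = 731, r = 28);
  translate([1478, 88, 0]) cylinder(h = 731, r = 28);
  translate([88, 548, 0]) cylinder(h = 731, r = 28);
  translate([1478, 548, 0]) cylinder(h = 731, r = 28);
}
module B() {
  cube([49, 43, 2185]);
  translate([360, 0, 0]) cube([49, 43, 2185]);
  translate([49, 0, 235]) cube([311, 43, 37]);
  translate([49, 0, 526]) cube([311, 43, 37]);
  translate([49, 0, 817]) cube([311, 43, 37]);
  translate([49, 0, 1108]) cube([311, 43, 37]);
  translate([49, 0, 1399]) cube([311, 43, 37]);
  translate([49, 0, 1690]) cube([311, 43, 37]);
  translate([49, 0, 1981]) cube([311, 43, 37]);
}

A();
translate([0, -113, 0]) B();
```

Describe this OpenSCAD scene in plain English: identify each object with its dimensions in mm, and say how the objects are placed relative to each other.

A is a table with a 1566×636 mm rectangular top, 42 mm thick, top surface at z = 773 mm, supported by four round legs of 56 mm diameter, each leg's bounding box inset 60 mm from the nearest pair of top edges, running from the floor.

B is a wooden ladder with two side rails of 49×43 mm section and 2185 mm height, set 409 mm apart overall. Between them run 7 rectangular rungs (43 mm deep, 37 mm thick), front faces flush with the rails' −y face. The bottom of the first rung is 235 mm above the floor and each subsequent rung is 291 mm higher than the one below.

The ladder is on the floor beside the table on its −y side.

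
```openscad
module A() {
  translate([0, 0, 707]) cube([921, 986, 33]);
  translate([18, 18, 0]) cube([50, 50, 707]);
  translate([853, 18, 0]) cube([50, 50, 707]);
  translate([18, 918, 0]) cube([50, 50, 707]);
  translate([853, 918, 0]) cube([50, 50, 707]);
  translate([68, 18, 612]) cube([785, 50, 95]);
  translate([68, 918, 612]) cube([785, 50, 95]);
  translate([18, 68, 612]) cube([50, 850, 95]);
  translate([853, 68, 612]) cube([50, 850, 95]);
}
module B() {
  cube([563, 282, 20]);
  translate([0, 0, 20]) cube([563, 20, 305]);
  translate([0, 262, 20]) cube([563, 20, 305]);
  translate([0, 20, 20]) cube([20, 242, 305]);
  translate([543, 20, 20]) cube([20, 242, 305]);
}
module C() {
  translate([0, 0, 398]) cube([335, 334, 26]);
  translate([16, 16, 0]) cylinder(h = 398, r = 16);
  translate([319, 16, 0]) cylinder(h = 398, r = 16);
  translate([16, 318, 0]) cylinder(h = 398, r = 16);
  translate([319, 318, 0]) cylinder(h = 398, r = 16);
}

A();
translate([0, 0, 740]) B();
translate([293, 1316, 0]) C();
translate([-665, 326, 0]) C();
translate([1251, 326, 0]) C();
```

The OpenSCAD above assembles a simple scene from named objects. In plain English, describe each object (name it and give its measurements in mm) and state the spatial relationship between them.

A is a rectangular dining table. The top is 921×986×33 mm with its upper surface at z = 740 mm. It stands on four 50×50 mm square legs, each inset 18 mm from the nearest pair of top edges, running from the floor to the underside of the top. Four apron rails, 50 mm thick and 95 mm tall, run between adjacent legs with their top edges flush with the underside of the top and their outer faces flush with the legs' outer faces.

B is an open-topped rectangular box: outside dimensions 563×282×325 mm, with a uniform wall and base thickness of 20 mm. The base is a full 563×282 slab on the floor; four walls sit on top of the base. The front and back walls (the −y and +y sides) span the full width; the two side walls fit between them.

C is a simple wooden stool: a rectangular seat 335 mm (x) by 334 mm (y), 26 mm thick, top face at z = 424 mm, on four round legs, each 32 mm in diameter. The legs rest on z = 0, each leg's axis is inset half a diameter from the nearest pair of seat edges (so the leg's bounding box is flush with the corner).

The open box is on top of the table. Three stools sit around the table at the +y, −x, +x sides.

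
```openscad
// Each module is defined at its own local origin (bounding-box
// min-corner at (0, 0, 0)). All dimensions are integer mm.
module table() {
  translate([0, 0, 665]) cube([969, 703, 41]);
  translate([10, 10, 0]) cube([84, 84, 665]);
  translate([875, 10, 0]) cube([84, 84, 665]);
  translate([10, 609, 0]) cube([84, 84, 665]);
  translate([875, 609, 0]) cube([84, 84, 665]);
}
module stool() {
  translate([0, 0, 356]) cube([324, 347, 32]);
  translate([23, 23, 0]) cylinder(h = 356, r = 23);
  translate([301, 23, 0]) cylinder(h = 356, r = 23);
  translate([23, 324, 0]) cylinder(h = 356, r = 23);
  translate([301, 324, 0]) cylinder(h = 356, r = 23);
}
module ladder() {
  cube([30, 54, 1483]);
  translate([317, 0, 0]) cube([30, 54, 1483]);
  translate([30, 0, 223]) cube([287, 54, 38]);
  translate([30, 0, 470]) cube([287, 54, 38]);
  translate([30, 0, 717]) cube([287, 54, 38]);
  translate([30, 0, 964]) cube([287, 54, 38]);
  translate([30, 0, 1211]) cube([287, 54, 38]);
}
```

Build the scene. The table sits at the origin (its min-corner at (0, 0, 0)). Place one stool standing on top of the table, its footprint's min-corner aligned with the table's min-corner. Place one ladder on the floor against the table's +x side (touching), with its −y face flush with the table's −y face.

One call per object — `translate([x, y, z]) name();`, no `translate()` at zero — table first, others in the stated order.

table();
translate([0, 0, 706]) stool();
translate([969, 0, 0]) ladder();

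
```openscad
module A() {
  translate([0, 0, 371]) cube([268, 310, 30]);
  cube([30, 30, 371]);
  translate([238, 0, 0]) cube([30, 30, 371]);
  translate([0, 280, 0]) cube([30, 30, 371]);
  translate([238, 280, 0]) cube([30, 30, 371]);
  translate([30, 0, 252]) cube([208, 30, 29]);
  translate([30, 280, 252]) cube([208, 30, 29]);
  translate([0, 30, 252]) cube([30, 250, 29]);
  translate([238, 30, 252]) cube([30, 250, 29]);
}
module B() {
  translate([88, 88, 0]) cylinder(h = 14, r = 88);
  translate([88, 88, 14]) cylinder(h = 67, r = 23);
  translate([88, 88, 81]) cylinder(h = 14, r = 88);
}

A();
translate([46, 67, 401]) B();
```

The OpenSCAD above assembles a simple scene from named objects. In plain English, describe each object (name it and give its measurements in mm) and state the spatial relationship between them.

A is a four-legged stool. The seat is a 268×310×30 mm slab whose top surface is at z = 401 mm; four square legs, each 30×30 mm in cross-section, run from the floor (z = 0) to the underside of the seat, each flush with a corner of the seat. Four stretchers, 30 mm wide and 29 mm tall, connect adjacent legs with their undersides at z = 252 mm, each running between the inner faces of the legs it joins and aligned with the legs' outer faces on the other axis.

B is a spool: two coaxial disc flanges of radius 88 mm and thickness 14 mm, joined by a core cylinder of radius 23 mm and height 67 mm. The lower flange rests on z = 0 and the three cylinders share a vertical axis.

The spool is on top of the stool, centred.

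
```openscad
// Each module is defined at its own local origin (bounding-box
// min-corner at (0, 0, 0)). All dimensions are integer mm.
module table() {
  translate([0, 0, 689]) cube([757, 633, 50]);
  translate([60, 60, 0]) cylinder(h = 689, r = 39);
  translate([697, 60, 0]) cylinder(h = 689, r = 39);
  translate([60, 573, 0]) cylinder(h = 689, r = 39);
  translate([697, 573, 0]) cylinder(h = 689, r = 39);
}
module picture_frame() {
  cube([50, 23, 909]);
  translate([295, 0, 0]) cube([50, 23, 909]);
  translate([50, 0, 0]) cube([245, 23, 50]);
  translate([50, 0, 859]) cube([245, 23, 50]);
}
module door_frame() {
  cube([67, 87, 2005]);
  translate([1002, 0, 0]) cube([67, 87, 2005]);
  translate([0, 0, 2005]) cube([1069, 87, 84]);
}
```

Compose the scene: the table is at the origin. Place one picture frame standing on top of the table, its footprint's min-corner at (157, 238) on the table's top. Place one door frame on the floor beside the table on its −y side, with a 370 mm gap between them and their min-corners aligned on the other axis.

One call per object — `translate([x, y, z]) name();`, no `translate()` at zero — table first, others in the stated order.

table();
translate([157, 238, 739]) picture_frame();
translate([0, -457, 0]) door_frame();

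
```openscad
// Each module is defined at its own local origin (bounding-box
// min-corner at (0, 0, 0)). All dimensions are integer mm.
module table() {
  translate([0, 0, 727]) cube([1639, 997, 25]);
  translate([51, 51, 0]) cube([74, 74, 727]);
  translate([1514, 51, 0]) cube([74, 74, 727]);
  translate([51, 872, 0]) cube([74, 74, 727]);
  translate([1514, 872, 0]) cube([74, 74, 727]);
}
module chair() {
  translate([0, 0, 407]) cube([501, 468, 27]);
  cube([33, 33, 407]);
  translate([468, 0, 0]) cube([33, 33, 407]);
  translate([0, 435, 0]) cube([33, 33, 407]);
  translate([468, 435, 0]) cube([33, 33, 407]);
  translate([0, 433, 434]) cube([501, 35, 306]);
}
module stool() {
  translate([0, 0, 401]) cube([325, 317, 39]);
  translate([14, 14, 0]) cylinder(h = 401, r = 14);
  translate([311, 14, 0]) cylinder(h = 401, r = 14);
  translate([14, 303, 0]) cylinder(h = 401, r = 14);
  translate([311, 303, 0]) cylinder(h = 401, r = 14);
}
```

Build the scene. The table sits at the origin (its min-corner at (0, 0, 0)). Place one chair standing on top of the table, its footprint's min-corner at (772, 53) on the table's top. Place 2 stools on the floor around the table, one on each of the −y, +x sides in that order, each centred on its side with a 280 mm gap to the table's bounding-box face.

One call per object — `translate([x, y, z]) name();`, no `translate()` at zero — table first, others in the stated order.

table();
translate([772, 53, 752]) chair();
translate([657, -597, 0]) stool();
translate([1919, 340, 0]) stool();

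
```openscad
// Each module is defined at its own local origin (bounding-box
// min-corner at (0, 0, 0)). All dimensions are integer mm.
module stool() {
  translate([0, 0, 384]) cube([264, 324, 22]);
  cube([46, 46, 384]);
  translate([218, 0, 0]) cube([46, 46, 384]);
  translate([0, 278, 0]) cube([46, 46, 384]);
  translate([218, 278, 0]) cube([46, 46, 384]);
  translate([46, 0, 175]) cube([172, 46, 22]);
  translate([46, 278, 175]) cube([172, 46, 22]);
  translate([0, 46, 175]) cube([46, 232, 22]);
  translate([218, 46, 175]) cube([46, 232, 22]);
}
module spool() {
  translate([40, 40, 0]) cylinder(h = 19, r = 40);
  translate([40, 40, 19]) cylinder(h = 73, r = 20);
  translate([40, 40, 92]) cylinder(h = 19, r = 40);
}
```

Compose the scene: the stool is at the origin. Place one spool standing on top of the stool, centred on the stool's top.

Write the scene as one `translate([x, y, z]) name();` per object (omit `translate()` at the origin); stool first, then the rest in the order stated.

stool();
translate([92, 122, 406]) spool();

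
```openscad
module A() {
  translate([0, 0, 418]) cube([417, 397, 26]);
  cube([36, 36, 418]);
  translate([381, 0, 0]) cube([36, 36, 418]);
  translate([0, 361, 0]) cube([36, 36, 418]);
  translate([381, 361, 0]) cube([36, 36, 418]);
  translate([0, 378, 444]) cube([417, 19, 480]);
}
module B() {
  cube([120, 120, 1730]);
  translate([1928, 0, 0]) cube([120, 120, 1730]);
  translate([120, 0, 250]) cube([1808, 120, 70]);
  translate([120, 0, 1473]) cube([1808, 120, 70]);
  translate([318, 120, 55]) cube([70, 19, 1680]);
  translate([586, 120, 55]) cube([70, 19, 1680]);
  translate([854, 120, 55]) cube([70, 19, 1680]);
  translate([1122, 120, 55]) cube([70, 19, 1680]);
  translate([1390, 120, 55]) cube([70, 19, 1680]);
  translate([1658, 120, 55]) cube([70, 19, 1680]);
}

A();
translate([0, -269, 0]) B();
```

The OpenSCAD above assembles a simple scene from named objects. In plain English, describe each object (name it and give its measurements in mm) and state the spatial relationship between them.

A is a chair: 417×397 mm seat, 26 mm thick, top at z = 444 mm, on four 36 mm square corner legs flush with the seat edges. A 19 mm thick backrest slab spans the full seat width, extending 480 mm above the seat top, its back face flush with the seat's +y edge.

B is a fence section. Two 120×120 mm posts, 1730 mm tall, stand on the floor with a clear span of 1808 mm between their inner faces. Two horizontal rails of 120×70 mm section span the gap between the posts with their undersides at z = 250 mm and z = 1473 mm, flush with the posts' −y face. 6 pickets, each 70 mm wide, 19 mm thick and 1680 mm tall, are fixed to the +y face of the rails with their bottoms at z = 55 mm, evenly spaced across the span with equal gaps (rounded down to the nearest mm) at the −x end and between each pair — any rounding remainder accumulates at the +x end.

The fence section is on the floor beside the chair on its −y side.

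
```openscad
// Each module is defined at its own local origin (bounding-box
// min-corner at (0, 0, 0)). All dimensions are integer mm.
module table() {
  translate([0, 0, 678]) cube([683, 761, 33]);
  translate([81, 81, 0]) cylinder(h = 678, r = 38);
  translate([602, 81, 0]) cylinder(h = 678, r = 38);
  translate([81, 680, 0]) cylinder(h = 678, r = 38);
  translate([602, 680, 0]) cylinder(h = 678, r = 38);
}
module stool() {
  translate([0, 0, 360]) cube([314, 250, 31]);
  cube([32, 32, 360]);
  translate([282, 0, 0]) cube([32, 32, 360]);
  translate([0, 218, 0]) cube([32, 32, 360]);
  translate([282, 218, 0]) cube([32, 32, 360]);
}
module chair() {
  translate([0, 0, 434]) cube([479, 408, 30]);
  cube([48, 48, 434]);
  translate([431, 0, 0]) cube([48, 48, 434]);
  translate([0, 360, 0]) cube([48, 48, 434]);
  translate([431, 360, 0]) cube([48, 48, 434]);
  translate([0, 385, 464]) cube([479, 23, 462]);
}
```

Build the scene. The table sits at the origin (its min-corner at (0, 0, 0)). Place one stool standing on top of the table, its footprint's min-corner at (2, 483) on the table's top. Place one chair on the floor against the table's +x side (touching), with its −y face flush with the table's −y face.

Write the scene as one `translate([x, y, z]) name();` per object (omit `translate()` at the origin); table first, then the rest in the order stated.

table();
translate([2, 483, 711]) stool();
translate([683, 0, 0]) chair();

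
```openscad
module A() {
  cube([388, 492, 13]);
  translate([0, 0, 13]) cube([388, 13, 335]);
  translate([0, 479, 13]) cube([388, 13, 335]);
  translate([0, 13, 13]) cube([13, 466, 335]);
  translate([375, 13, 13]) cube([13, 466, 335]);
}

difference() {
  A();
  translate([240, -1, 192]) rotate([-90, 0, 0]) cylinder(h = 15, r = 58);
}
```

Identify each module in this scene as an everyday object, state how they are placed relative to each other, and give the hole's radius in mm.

A is an open box. The open box has a circular hole through its front wall. The hole's radius is 58 mm.

The subtracted cylinder has r = 58 mm.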